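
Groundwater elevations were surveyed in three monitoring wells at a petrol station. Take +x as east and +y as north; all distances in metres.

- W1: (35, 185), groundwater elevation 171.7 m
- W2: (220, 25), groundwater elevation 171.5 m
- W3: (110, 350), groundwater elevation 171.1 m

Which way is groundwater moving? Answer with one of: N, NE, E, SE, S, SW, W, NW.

With h = a·x + b·y + c and W1 as origin, the differences give:
  185·a + (-160)·b = -0.2
  75·a + 165·b = -0.6
Eliminate b (×165 and ×(-160), subtract): 42525·a = -129.00 → a = ∂h/∂x = -0.003034
Back-substitute: b = ∂h/∂y = -0.002257.
Flow = −∇h = (+0.003034 east, +0.002257 north), which points northeast.

NE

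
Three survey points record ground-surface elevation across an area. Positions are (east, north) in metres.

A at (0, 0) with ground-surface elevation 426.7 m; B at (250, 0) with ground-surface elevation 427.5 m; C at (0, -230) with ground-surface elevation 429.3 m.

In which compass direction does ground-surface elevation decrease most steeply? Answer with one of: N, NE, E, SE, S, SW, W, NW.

N

∂z/∂x = (427.5 − 426.7) / (250 − 0) = +0.003200
∂z/∂y = (429.3 − 426.7) / (-230 − 0) = -0.01130
Steepest decrease is along −∇f = (-0.003200 E, +0.01130 N) → north.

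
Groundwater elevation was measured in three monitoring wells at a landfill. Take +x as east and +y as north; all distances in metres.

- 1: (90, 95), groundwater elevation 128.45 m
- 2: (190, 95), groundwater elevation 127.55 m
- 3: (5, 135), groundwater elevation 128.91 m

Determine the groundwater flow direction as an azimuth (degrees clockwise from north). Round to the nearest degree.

Differences from 1: to 2 (Δx, Δy, Δh) = (100, 0, -0.90); to 3 = (-85, 40, +0.46).
Solve a·Δx + b·Δy = Δh: det = 100·40 − (-85)·0 = 4000.
∂h/∂x = [(-0.90)·40 − (+0.46)·0] / 4000 = -0.009000
∂h/∂y = [100·(+0.46) − (-85)·(-0.90)] / 4000 = -0.007625
Flow direction (−∇h) has components (+0.009000 E, +0.007625 N).
Azimuth = atan2(E, N) = atan2(+0.009000, +0.007625) = 49.7° ≈ 050°.

050°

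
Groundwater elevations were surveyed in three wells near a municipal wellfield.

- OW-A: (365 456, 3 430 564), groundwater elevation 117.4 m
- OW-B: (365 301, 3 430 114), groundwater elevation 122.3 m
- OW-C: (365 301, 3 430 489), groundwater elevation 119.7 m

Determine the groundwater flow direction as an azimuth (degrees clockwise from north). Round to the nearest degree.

Differences from OW-A: to OW-B (Δx, Δy, Δh) = (-155, -450, +4.9); to OW-C = (-155, -75, +2.3).
Solve a·Δx + b·Δy = Δh: det = (-155)·(-75) − (-155)·(-450) = -58125.
∂h/∂x = [(+4.9)·(-75) − (+2.3)·(-450)] / -58125 = -0.01148
∂h/∂y = [(-155)·(+2.3) − (-155)·(+4.9)] / -58125 = -0.006933
Flow direction (−∇h) has components (+0.01148 E, +0.006933 N).
Azimuth = atan2(E, N) = atan2(+0.01148, +0.006933) = 58.9° ≈ 059°.

059°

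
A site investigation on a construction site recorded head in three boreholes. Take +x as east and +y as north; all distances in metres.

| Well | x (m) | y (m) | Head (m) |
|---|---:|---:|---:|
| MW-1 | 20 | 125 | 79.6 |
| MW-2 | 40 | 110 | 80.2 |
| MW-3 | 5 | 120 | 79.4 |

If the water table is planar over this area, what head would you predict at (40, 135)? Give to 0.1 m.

Differences from MW-1: to MW-2 (Δx, Δy, Δh) = (20, -15, +0.6); to MW-3 = (-15, -5, -0.2).
Determinant of the coordinate differences = 20·(-5) − (-15)·(-15) = -325.
∂h/∂x = [(+0.6)·(-5) − (-0.2)·(-15)] / -325 = +0.01846
∂h/∂y = [20·(-0.2) − (-15)·(+0.6)] / -325 = -0.01538
h(40, 135) = 79.6 + (+0.01846)·(20) + (-0.01538)·(10) = 79.6 +0.369 -0.154 = 79.815 m.

79.8 m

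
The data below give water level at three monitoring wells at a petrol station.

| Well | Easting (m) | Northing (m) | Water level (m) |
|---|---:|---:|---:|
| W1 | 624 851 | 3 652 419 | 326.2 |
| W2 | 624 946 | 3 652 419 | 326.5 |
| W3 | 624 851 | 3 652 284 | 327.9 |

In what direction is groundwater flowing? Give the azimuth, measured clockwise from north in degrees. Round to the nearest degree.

346°

∂h/∂x = (326.5 − 326.2) / (624946 − 624851) = +0.003158
∂h/∂y = (327.9 − 326.2) / (3652284 − 3652419) = -0.01259
Flow direction (−∇h) has components (-0.003158 E, +0.01259 N).
Azimuth = atan2(E, N) = atan2(-0.003158, +0.01259) = 345.9° ≈ 346°.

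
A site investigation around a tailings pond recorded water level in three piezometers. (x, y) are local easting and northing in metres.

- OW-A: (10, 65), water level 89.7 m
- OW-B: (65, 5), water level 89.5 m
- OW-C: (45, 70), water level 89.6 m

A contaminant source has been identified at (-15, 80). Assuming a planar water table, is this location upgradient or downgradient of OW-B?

Differences from OW-A: to OW-B (Δx, Δy, Δh) = (55, -60, -0.2); to OW-C = (35, 5, -0.1).
Determinant of the coordinate differences = 55·5 − 35·(-60) = 2375.
∂h/∂x = [(-0.2)·5 − (-0.1)·(-60)] / 2375 = -0.002947
∂h/∂y = [55·(-0.1) − 35·(-0.2)] / 2375 = +0.0006316
Head at (-15, 80) = 89.7 + (-0.002947)·(-25) + (+0.0006316)·(15) = 89.78 m.
That is higher than the 89.5 m at OW-B, so the point is upgradient.

upgradient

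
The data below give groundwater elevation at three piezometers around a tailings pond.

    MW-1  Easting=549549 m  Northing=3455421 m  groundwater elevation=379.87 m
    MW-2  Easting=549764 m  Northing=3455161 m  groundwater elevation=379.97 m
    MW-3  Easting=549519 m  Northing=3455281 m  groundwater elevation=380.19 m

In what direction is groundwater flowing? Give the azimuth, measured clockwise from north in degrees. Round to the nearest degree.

Three-point gradient (reference MW-1): Δ to MW-2 = (215, -260, +0.10), Δ to MW-3 = (-30, -140, +0.32).
∂h/∂x = -0.001826, ∂h/∂y = -0.001894 (det = -37900).
Flow direction (−∇h) has components (+0.001826 E, +0.001894 N).
Azimuth = atan2(E, N) = atan2(+0.001826, +0.001894) = 43.9° ≈ 044°.

044°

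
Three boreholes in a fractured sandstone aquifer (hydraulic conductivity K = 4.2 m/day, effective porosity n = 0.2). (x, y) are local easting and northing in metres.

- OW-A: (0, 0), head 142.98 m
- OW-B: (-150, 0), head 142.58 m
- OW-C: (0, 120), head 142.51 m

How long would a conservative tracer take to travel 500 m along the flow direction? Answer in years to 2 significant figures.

∂h/∂x = (142.58 − 142.98) / (-150 − 0) = +0.002667
∂h/∂y = (142.51 − 142.98) / (120 − 0) = -0.003917
|∇h| = √(0.002667² + -0.003917²) = 0.004739
Seepage velocity v = K·i/n = 4.2 × 0.004739 / 0.2 = 0.09952 m/day.
t = 500 / 0.09952 = 5024 days = 13.8 years.

14 years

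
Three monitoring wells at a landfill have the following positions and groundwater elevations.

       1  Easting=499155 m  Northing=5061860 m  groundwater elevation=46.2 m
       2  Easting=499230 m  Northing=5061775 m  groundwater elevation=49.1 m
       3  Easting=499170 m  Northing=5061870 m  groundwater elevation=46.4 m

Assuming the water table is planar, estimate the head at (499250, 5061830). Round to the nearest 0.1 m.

48.8 m

Differences from 1: to 2 (Δx, Δy, Δh) = (75, -85, +2.9); to 3 = (15, 10, +0.2).
Determinant of the coordinate differences = 75·10 − 15·(-85) = 2025.
∂h/∂x = [(+2.9)·10 − (+0.2)·(-85)] / 2025 = +0.02272
∂h/∂y = [75·(+0.2) − 15·(+2.9)] / 2025 = -0.01407
h(499250, 5061830) = 46.2 + (+0.02272)·(95) + (-0.01407)·(-30) = 46.2 +2.158 +0.422 = 48.780 m.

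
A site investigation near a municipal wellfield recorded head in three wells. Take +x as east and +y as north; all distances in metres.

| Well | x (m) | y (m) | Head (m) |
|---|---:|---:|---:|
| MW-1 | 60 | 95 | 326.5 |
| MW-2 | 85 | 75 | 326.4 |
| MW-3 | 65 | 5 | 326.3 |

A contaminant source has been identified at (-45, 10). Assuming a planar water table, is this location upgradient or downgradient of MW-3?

upgradient

With h = a·x + b·y + c and MW-1 as origin, the differences give:
  25·a + (-20)·b = -0.1
  5·a + (-90)·b = -0.2
Eliminate b (×(-90) and ×(-20), subtract): -2150·a = 5.00 → a = ∂h/∂x = -0.002326
Back-substitute: b = ∂h/∂y = +0.002093.
Head at (-45, 10) = 326.5 + (-0.002326)·(-105) + (+0.002093)·(-85) = 326.57 m.
That is higher than the 326.3 m at MW-3, so the point is upgradient.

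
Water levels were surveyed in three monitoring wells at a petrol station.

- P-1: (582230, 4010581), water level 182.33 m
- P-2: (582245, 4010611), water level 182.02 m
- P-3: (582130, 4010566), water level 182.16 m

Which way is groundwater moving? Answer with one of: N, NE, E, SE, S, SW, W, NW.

N

With h = a·x + b·y + c and P-1 as origin, the differences give:
  15·a + 30·b = -0.31
  (-100)·a + (-15)·b = -0.17
Eliminate b (×(-15) and ×30, subtract): 2775·a = 9.750 → a = ∂h/∂x = +0.003514
Back-substitute: b = ∂h/∂y = -0.01209.
Flow = −∇h = (-0.003514 east, +0.01209 north), which points north.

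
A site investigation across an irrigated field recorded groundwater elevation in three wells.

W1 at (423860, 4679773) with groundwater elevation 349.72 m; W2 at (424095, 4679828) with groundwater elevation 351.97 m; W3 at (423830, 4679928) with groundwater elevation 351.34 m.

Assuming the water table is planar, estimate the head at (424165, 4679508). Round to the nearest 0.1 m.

348.7 m

Taking W1 as reference: W2−W1 = (235, 55, +2.25); W3−W1 = (-30, 155, +1.62).
Determinant of the coordinate differences = 235·155 − (-30)·55 = 38075.
∂h/∂x = [(+2.25)·155 − (+1.62)·55] / 38075 = +0.006819
∂h/∂y = [235·(+1.62) − (-30)·(+2.25)] / 38075 = +0.01177
h(424165, 4679508) = 349.72 + (+0.006819)·(305) + (+0.01177)·(-265) = 349.72 +2.080 -3.119 = 348.680 m.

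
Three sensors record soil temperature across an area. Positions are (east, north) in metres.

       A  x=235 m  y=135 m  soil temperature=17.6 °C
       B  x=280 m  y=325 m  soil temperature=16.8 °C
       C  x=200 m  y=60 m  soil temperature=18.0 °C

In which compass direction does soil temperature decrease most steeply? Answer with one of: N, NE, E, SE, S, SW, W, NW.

Differences from A: to B (Δx, Δy, Δh) = (45, 190, -0.8); to C = (-35, -75, +0.4).
Solve a·Δx + b·Δy = ΔT: det = 45·(-75) − (-35)·190 = 3275.
∂T/∂x = [(-0.8)·(-75) − (+0.4)·190] / 3275 = -0.004885
∂T/∂y = [45·(+0.4) − (-35)·(-0.8)] / 3275 = -0.003053
Steepest decrease is along −∇f = (+0.004885 E, +0.003053 N) → northeast.

NE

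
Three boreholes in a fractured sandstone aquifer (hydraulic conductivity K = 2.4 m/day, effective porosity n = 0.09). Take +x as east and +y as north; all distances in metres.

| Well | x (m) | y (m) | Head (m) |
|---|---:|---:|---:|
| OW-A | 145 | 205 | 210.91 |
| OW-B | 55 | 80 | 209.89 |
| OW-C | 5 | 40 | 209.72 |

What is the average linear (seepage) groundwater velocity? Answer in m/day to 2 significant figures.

With h = a·x + b·y + c and OW-A as origin, the differences give:
  (-90)·a + (-125)·b = -1.02
  (-140)·a + (-165)·b = -1.19
Eliminate b (×(-165) and ×(-125), subtract): -2650·a = 19.550 → a = ∂h/∂x = -0.007377
Back-substitute: b = ∂h/∂y = +0.01347.
|∇h| = √(-0.007377² + 0.01347²) = 0.01536
Seepage velocity v = K·i/n = 2.4 × 0.01536 / 0.09 = 0.4096 m/day.

0.41 m/day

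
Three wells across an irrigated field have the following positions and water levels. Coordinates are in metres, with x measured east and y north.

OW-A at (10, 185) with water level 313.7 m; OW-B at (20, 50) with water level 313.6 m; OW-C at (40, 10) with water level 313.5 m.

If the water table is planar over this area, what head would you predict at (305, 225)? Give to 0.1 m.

312.5 m

With h = a·x + b·y + c and OW-A as origin, the differences give:
  10·a + (-135)·b = -0.1
  30·a + (-175)·b = -0.2
Eliminate b (×(-175) and ×(-135), subtract): 2300·a = -9.50 → a = ∂h/∂x = -0.004130
Back-substitute: b = ∂h/∂y = +0.0004348.
h(305, 225) = 313.7 + (-0.004130)·(295) + (+0.0004348)·(40) = 313.7 -1.218 +0.017 = 312.499 m.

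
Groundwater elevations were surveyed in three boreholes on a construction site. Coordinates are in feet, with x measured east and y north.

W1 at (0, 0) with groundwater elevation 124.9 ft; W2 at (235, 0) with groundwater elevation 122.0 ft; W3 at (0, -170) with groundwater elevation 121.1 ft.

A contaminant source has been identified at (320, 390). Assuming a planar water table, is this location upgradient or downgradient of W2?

∂h/∂x = (122.0 − 124.9) / (235 − 0) = -0.01234
∂h/∂y = (121.1 − 124.9) / (-170 − 0) = +0.02235
Head at (320, 390) = 124.9 + (-0.01234)·(320) + (+0.02235)·(390) = 129.67 ft.
That is higher than the 122.0 ft at W2, so the point is upgradient.

upgradient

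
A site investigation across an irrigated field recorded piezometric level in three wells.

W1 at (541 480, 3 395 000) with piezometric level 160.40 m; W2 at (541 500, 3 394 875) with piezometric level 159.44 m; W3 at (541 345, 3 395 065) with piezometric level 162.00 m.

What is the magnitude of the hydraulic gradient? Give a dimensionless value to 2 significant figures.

With h = a·x + b·y + c and W1 as origin, the differences give:
  20·a + (-125)·b = -0.96
  (-135)·a + 65·b = +1.60
Eliminate b (×65 and ×(-125), subtract): -15575·a = 137.600 → a = ∂h/∂x = -0.008835
Back-substitute: b = ∂h/∂y = +0.006266.
|∇h| = √(-0.008835² + 0.006266²) = 0.01083

0.011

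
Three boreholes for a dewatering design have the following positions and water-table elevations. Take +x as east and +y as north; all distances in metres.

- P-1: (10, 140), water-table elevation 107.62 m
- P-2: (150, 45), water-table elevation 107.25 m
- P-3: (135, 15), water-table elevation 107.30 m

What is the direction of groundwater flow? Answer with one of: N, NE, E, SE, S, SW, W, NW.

E

Differences from P-1: to P-2 (Δx, Δy, Δh) = (140, -95, -0.37); to P-3 = (125, -125, -0.32).
Solve a·Δx + b·Δy = Δh: det = 140·(-125) − 125·(-95) = -5625.
∂h/∂x = [(-0.37)·(-125) − (-0.32)·(-95)] / -5625 = -0.002818
∂h/∂y = [140·(-0.32) − 125·(-0.37)] / -5625 = -0.0002578
Flow = −∇h = (+0.002818 east, +0.0002578 north), which points east.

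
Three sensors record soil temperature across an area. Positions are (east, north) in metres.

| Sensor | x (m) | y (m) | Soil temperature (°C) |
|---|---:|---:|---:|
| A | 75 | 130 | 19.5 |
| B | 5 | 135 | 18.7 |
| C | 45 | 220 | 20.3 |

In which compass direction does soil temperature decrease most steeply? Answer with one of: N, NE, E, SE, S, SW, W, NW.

SW

With T = a·x + b·y + c and A as origin, the differences give:
  (-70)·a + 5·b = -0.8
  (-30)·a + 90·b = +0.8
Eliminate b (×90 and ×5, subtract): -6150·a = -76.00 → a = ∂T/∂x = +0.01236
Back-substitute: b = ∂T/∂y = +0.01301.
Steepest decrease is along −∇f = (-0.01236 E, -0.01301 N) → southwest.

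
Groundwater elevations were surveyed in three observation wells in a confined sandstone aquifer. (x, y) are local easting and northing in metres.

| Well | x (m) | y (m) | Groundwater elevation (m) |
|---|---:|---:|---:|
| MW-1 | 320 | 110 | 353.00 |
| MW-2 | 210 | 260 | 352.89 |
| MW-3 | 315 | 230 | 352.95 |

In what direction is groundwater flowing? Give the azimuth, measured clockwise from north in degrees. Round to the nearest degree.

311°

Differences from MW-1: to MW-2 (Δx, Δy, Δh) = (-110, 150, -0.11); to MW-3 = (-5, 120, -0.05).
Solve a·Δx + b·Δy = Δh: det = (-110)·120 − (-5)·150 = -12450.
∂h/∂x = [(-0.11)·120 − (-0.05)·150] / -12450 = +0.0004578
∂h/∂y = [(-110)·(-0.05) − (-5)·(-0.11)] / -12450 = -0.0003976
Flow direction (−∇h) has components (-0.0004578 E, +0.0003976 N).
Azimuth = atan2(E, N) = atan2(-0.0004578, +0.0003976) = 311.0° ≈ 311°.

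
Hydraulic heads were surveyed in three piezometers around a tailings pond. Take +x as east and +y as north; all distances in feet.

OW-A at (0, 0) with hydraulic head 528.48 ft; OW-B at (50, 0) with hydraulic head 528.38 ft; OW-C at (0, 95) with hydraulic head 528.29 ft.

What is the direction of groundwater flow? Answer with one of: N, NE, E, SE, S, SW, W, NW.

∂h/∂x = (528.38 − 528.48) / (50 − 0) = -0.002000
∂h/∂y = (528.29 − 528.48) / (95 − 0) = -0.002000
Flow = −∇h = (+0.002000 east, +0.002000 north), which points northeast.

NE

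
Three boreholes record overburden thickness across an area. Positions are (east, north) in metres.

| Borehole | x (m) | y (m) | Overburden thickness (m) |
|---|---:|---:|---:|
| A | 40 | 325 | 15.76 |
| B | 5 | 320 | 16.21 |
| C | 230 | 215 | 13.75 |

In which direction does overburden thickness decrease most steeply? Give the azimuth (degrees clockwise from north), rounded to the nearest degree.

Differences from A: to B (Δx, Δy, Δh) = (-35, -5, +0.45); to C = (190, -110, -2.01).
Determinant of the coordinate differences = (-35)·(-110) − 190·(-5) = 4800.
∂d/∂x = [(+0.45)·(-110) − (-2.01)·(-5)] / 4800 = -0.01241
∂d/∂y = [(-35)·(-2.01) − 190·(+0.45)] / 4800 = -0.003156
Steepest decrease is along −∇f: components (+0.01241 E, +0.003156 N).
Azimuth = atan2(+0.01241, +0.003156) = 75.7° ≈ 076°.

076°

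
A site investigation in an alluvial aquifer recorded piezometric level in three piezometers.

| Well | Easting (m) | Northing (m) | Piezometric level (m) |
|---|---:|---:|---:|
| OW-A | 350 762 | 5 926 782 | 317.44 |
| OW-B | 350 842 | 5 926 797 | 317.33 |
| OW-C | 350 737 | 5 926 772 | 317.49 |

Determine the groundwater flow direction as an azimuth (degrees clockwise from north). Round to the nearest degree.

Three-point gradient (reference OW-A): Δ to OW-B = (80, 15, -0.11), Δ to OW-C = (-25, -10, +0.05).
∂h/∂x = -0.0008235, ∂h/∂y = -0.002941 (det = -425).
Flow direction (−∇h) has components (+0.0008235 E, +0.002941 N).
Azimuth = atan2(E, N) = atan2(+0.0008235, +0.002941) = 15.6° ≈ 016°.

016°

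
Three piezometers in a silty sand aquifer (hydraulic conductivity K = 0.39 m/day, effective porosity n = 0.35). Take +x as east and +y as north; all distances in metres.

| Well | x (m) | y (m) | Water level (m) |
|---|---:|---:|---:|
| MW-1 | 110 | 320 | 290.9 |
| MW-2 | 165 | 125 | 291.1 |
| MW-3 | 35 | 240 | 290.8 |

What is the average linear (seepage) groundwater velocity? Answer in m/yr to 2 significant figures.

Taking MW-1 as reference: MW-2−MW-1 = (55, -195, +0.2); MW-3−MW-1 = (-75, -80, -0.1).
Solve a·Δx + b·Δy = Δh: det = 55·(-80) − (-75)·(-195) = -19025.
∂h/∂x = [(+0.2)·(-80) − (-0.1)·(-195)] / -19025 = +0.001866
∂h/∂y = [55·(-0.1) − (-75)·(+0.2)] / -19025 = -0.0004993
|∇h| = √(0.001866² + -0.0004993²) = 0.001932
Seepage velocity v = K·i/n = 0.39 × 0.001932 / 0.35 = 0.002153 m/day = 0.7864 m/yr.

0.79 m/yr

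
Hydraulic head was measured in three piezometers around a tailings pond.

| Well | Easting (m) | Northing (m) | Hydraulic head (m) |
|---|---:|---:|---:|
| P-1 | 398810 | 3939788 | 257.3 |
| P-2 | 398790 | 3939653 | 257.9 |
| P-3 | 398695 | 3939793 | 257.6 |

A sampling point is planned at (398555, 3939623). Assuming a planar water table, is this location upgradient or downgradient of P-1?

With h = a·x + b·y + c and P-1 as origin, the differences give:
  (-20)·a + (-135)·b = +0.6
  (-115)·a + 5·b = +0.3
Eliminate b (×5 and ×(-135), subtract): -15625·a = 43.50 → a = ∂h/∂x = -0.002784
Back-substitute: b = ∂h/∂y = -0.004032.
Head at (398555, 3939623) = 257.3 + (-0.002784)·(-255) + (-0.004032)·(-165) = 258.68 m.
That is higher than the 257.3 m at P-1, so the point is upgradient.

upgradient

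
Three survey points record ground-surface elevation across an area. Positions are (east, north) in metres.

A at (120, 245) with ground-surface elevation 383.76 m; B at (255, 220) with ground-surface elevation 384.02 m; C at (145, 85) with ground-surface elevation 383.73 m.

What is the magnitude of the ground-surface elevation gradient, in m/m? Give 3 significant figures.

With z = a·x + b·y + c and A as origin, the differences give:
  135·a + (-25)·b = +0.26
  25·a + (-160)·b = -0.03
Eliminate b (×(-160) and ×(-25), subtract): -20975·a = -42.350 → a = ∂z/∂x = +0.002019
Back-substitute: b = ∂z/∂y = +0.0005030.
|∇f| = √(0.002019² + 0.0005030²) = 0.002081 m/m

0.00208 m/m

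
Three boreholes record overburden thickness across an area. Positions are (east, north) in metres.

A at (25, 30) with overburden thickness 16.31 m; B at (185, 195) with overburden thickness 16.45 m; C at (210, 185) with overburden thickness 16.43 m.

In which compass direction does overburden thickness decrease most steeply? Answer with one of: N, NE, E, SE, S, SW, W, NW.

With d = a·x + b·y + c and A as origin, the differences give:
  160·a + 165·b = +0.14
  185·a + 155·b = +0.12
Eliminate b (×155 and ×165, subtract): -5725·a = 1.900 → a = ∂d/∂x = -0.0003319
Back-substitute: b = ∂d/∂y = +0.001170.
Steepest decrease is along −∇f = (+0.0003319 E, -0.001170 N) → south.

S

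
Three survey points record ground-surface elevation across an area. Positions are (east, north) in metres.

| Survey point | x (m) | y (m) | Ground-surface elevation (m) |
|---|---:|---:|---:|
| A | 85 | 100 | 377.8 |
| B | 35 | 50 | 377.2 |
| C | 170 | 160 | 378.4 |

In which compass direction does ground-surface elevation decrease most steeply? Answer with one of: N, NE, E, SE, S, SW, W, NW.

S

Differences from A: to B (Δx, Δy, Δh) = (-50, -50, -0.6); to C = (85, 60, +0.6).
Determinant of the coordinate differences = (-50)·60 − 85·(-50) = 1250.
∂z/∂x = [(-0.6)·60 − (+0.6)·(-50)] / 1250 = -0.004800
∂z/∂y = [(-50)·(+0.6) − 85·(-0.6)] / 1250 = +0.01680
Steepest decrease is along −∇f = (+0.004800 E, -0.01680 N) → south.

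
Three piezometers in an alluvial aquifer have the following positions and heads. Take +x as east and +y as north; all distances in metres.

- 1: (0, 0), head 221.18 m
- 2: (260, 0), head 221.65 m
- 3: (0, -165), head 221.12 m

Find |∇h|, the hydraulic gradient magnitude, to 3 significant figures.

∂h/∂x = (221.65 − 221.18) / (260 − 0) = +0.001808
∂h/∂y = (221.12 − 221.18) / (-165 − 0) = +0.0003636
|∇h| = √(0.001808² + 0.0003636²) = 0.001844

0.00184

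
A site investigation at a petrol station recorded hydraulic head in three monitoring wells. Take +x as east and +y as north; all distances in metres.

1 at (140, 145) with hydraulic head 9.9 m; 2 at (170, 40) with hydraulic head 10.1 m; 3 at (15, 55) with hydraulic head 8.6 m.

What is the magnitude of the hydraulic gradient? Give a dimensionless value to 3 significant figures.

0.00980

Taking 1 as reference: 2−1 = (30, -105, +0.2); 3−1 = (-125, -90, -1.3).
Solve a·Δx + b·Δy = Δh: det = 30·(-90) − (-125)·(-105) = -15825.
∂h/∂x = [(+0.2)·(-90) − (-1.3)·(-105)] / -15825 = +0.009763
∂h/∂y = [30·(-1.3) − (-125)·(+0.2)] / -15825 = +0.0008847
|∇h| = √(0.009763² + 0.0008847²) = 0.009803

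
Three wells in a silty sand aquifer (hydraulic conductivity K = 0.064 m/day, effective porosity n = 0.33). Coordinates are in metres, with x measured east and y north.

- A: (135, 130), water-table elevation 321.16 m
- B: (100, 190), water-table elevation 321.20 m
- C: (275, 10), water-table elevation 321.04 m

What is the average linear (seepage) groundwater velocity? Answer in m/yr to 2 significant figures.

Three-point gradient (reference A): Δ to B = (-35, 60, +0.04), Δ to C = (140, -120, -0.12).
∂h/∂x = -0.0005714, ∂h/∂y = +0.0003333 (det = -4200).
|∇h| = √(-0.0005714² + 0.0003333²) = 0.0006615
Seepage velocity v = K·i/n = 0.064 × 0.0006615 / 0.33 = 0.0001283 m/day = 0.04686 m/yr.

0.047 m/yr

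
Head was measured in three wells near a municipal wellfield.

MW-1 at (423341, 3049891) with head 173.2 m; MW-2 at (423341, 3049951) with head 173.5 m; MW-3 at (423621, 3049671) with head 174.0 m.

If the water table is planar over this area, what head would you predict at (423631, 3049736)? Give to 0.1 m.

Three-point gradient (reference MW-1): Δ to MW-2 = (0, 60, +0.3), Δ to MW-3 = (280, -220, +0.8).
∂h/∂x = +0.006786, ∂h/∂y = +0.005000 (det = -16800).
h(423631, 3049736) = 173.2 + (+0.006786)·(290) + (+0.005000)·(-155) = 173.2 +1.968 -0.775 = 174.393 m.

174.4 m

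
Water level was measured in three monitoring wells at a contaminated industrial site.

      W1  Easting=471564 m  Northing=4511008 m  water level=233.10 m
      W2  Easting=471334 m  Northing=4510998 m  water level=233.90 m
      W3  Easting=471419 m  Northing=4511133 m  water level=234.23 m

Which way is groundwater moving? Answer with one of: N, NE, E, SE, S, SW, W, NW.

With h = a·x + b·y + c and W1 as origin, the differences give:
  (-230)·a + (-10)·b = +0.80
  (-145)·a + 125·b = +1.13
Eliminate b (×125 and ×(-10), subtract): -30200·a = 111.300 → a = ∂h/∂x = -0.003685
Back-substitute: b = ∂h/∂y = +0.004765.
Flow = −∇h = (+0.003685 east, -0.004765 north), which points southeast.

SE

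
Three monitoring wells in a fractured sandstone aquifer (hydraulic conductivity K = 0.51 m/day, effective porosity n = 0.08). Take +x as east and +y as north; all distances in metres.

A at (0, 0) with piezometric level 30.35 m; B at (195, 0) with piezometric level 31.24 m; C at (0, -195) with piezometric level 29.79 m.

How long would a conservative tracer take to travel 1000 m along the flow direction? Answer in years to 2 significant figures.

∂h/∂x = (31.24 − 30.35) / (195 − 0) = +0.004564
∂h/∂y = (29.79 − 30.35) / (-195 − 0) = +0.002872
|∇h| = √(0.004564² + 0.002872²) = 0.005392
Seepage velocity v = K·i/n = 0.51 × 0.005392 / 0.08 = 0.03437 m/day.
t = 1000 / 0.03437 = 2.91e+04 days = 79.7 years.

80 years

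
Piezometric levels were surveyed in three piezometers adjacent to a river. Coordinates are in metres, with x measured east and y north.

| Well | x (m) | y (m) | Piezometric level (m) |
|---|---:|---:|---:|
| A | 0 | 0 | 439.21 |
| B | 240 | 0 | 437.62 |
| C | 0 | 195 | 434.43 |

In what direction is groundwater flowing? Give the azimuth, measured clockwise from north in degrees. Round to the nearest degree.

015°

∂h/∂x = (437.62 − 439.21) / (240 − 0) = -0.006625
∂h/∂y = (434.43 − 439.21) / (195 − 0) = -0.02451
Flow direction (−∇h) has components (+0.006625 E, +0.02451 N).
Azimuth = atan2(E, N) = atan2(+0.006625, +0.02451) = 15.1° ≈ 015°.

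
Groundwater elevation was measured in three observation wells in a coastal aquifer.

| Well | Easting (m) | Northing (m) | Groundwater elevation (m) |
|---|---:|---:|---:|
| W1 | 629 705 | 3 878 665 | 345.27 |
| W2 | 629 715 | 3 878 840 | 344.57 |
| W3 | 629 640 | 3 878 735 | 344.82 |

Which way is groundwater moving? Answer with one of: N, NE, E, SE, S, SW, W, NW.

Three-point gradient (reference W1): Δ to W2 = (10, 175, -0.70), Δ to W3 = (-65, 70, -0.45).
∂h/∂x = +0.002464, ∂h/∂y = -0.004141 (det = 12075).
Flow = −∇h = (-0.002464 east, +0.004141 north), which points northwest.

NW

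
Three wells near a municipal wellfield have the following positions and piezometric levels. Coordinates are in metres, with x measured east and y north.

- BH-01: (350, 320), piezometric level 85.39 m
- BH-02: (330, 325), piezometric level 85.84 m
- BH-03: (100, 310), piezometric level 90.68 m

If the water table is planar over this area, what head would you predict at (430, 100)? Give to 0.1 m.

With h = a·x + b·y + c and BH-01 as origin, the differences give:
  (-20)·a + 5·b = +0.45
  (-250)·a + (-10)·b = +5.29
Eliminate b (×(-10) and ×5, subtract): 1450·a = -30.950 → a = ∂h/∂x = -0.02134
Back-substitute: b = ∂h/∂y = +0.004621.
h(430, 100) = 85.39 + (-0.02134)·(80) + (+0.004621)·(-220) = 85.39 -1.708 -1.017 = 82.666 m.

82.7 m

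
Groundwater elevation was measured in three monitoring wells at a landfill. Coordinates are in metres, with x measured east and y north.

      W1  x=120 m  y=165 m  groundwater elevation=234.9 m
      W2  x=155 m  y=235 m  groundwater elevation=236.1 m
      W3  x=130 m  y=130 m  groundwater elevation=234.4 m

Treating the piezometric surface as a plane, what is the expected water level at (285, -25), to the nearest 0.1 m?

232.6 m

Taking W1 as reference: W2−W1 = (35, 70, +1.2); W3−W1 = (10, -35, -0.5).
Determinant of the coordinate differences = 35·(-35) − 10·70 = -1925.
∂h/∂x = [(+1.2)·(-35) − (-0.5)·70] / -1925 = +0.003636
∂h/∂y = [35·(-0.5) − 10·(+1.2)] / -1925 = +0.01532
h(285, -25) = 234.9 + (+0.003636)·(165) + (+0.01532)·(-190) = 234.9 +0.600 -2.912 = 232.588 m.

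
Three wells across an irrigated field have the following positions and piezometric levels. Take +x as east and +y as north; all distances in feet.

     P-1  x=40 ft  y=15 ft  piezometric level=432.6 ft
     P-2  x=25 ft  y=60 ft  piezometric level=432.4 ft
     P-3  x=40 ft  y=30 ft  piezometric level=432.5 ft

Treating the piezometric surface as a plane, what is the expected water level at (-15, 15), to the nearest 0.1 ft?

Taking P-1 as reference: P-2−P-1 = (-15, 45, -0.2); P-3−P-1 = (0, 15, -0.1).
Determinant of the coordinate differences = (-15)·15 − 0·45 = -225.
∂h/∂x = [(-0.2)·15 − (-0.1)·45] / -225 = -0.006667
∂h/∂y = [(-15)·(-0.1) − 0·(-0.2)] / -225 = -0.006667
h(-15, 15) = 432.6 + (-0.006667)·(-55) + (-0.006667)·(0) = 432.6 +0.367 -0.000 = 432.967 ft.

433.0 ft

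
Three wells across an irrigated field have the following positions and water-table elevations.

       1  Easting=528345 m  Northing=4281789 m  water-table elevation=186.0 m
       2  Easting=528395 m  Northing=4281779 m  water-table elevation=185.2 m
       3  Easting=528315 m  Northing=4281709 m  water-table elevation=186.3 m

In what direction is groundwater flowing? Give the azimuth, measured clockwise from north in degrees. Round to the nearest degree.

098°

With h = a·x + b·y + c and 1 as origin, the differences give:
  50·a + (-10)·b = -0.8
  (-30)·a + (-80)·b = +0.3
Eliminate b (×(-80) and ×(-10), subtract): -4300·a = 67.00 → a = ∂h/∂x = -0.01558
Back-substitute: b = ∂h/∂y = +0.002093.
Flow direction (−∇h) has components (+0.01558 E, -0.002093 N).
Azimuth = atan2(E, N) = atan2(+0.01558, -0.002093) = 97.7° ≈ 098°.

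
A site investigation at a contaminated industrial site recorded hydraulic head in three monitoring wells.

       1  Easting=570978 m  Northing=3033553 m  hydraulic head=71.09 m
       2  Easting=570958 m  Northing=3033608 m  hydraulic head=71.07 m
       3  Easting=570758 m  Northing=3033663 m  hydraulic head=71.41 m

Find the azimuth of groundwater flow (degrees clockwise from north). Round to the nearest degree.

Taking 1 as reference: 2−1 = (-20, 55, -0.02); 3−1 = (-220, 110, +0.32).
Solve a·Δx + b·Δy = Δh: det = (-20)·110 − (-220)·55 = 9900.
∂h/∂x = [(-0.02)·110 − (+0.32)·55] / 9900 = -0.002000
∂h/∂y = [(-20)·(+0.32) − (-220)·(-0.02)] / 9900 = -0.001091
Flow direction (−∇h) has components (+0.002000 E, +0.001091 N).
Azimuth = atan2(E, N) = atan2(+0.002000, +0.001091) = 61.4° ≈ 061°.

061°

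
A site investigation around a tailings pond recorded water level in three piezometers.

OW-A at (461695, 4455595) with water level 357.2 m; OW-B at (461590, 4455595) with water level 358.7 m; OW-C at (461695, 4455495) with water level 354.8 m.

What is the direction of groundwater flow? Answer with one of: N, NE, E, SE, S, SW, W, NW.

∂h/∂x = (358.7 − 357.2) / (461590 − 461695) = -0.01429
∂h/∂y = (354.8 − 357.2) / (4455495 − 4455595) = +0.02400
Flow = −∇h = (+0.01429 east, -0.02400 north), which points southeast.

SE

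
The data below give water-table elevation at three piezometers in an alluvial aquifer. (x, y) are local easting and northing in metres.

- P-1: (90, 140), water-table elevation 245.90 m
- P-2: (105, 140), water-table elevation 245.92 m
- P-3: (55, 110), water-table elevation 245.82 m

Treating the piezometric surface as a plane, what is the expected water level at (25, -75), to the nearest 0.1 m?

245.6 m

Differences from P-1: to P-2 (Δx, Δy, Δh) = (15, 0, +0.02); to P-3 = (-35, -30, -0.08).
Solve a·Δx + b·Δy = Δh: det = 15·(-30) − (-35)·0 = -450.
∂h/∂x = [(+0.02)·(-30) − (-0.08)·0] / -450 = +0.001333
∂h/∂y = [15·(-0.08) − (-35)·(+0.02)] / -450 = +0.001111
h(25, -75) = 245.90 + (+0.001333)·(-65) + (+0.001111)·(-215) = 245.90 -0.087 -0.239 = 245.574 m.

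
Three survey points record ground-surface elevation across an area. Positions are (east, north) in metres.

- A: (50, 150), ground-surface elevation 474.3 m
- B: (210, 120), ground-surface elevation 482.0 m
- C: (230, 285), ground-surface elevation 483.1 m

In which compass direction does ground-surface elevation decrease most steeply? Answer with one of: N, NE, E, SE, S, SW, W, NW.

W

With z = a·x + b·y + c and A as origin, the differences give:
  160·a + (-30)·b = +7.7
  180·a + 135·b = +8.8
Eliminate b (×135 and ×(-30), subtract): 27000·a = 1303.50 → a = ∂z/∂x = +0.04828
Back-substitute: b = ∂z/∂y = +0.0008148.
Steepest decrease is along −∇f = (-0.04828 E, -0.0008148 N) → west.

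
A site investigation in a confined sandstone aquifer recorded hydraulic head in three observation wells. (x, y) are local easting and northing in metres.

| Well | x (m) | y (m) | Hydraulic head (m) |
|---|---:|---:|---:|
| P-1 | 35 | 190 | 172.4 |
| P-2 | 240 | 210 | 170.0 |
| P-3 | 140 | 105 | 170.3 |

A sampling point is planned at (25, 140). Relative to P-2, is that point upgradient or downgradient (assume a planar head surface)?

Differences from P-1: to P-2 (Δx, Δy, Δh) = (205, 20, -2.4); to P-3 = (105, -85, -2.1).
Determinant of the coordinate differences = 205·(-85) − 105·20 = -19525.
∂h/∂x = [(-2.4)·(-85) − (-2.1)·20] / -19525 = -0.01260
∂h/∂y = [205·(-2.1) − 105·(-2.4)] / -19525 = +0.009142
Head at (25, 140) = 172.4 + (-0.01260)·(-10) + (+0.009142)·(-50) = 172.07 m.
That is higher than the 170.0 m at P-2, so the point is upgradient.

upgradient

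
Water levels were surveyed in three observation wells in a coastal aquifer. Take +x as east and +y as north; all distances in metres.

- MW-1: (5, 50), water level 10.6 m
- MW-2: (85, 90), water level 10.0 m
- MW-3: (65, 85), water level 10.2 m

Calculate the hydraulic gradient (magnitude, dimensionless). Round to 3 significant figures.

Taking MW-1 as reference: MW-2−MW-1 = (80, 40, -0.6); MW-3−MW-1 = (60, 35, -0.4).
Solve a·Δx + b·Δy = Δh: det = 80·35 − 60·40 = 400.
∂h/∂x = [(-0.6)·35 − (-0.4)·40] / 400 = -0.01250
∂h/∂y = [80·(-0.4) − 60·(-0.6)] / 400 = +0.010000
|∇h| = √(-0.01250² + 0.010000²) = 0.01601

0.0160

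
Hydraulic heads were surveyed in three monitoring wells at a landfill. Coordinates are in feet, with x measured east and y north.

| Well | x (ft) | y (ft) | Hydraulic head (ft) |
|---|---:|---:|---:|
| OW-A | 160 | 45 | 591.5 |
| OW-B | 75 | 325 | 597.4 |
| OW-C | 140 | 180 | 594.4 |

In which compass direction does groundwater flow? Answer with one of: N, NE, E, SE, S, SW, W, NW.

Three-point gradient (reference OW-A): Δ to OW-B = (-85, 280, +5.9), Δ to OW-C = (-20, 135, +2.9).
∂h/∂x = +0.002638, ∂h/∂y = +0.02187 (det = -5875).
Flow = −∇h = (-0.002638 east, -0.02187 north), which points south.

S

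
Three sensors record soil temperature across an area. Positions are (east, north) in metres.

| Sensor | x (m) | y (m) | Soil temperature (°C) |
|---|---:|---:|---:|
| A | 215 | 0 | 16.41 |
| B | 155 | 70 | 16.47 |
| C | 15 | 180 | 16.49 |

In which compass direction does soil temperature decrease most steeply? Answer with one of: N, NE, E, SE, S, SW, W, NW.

SW

Differences from A: to B (Δx, Δy, Δh) = (-60, 70, +0.06); to C = (-200, 180, +0.08).
Solve a·Δx + b·Δy = ΔT: det = (-60)·180 − (-200)·70 = 3200.
∂T/∂x = [(+0.06)·180 − (+0.08)·70] / 3200 = +0.001625
∂T/∂y = [(-60)·(+0.08) − (-200)·(+0.06)] / 3200 = +0.002250
Steepest decrease is along −∇f = (-0.001625 E, -0.002250 N) → southwest.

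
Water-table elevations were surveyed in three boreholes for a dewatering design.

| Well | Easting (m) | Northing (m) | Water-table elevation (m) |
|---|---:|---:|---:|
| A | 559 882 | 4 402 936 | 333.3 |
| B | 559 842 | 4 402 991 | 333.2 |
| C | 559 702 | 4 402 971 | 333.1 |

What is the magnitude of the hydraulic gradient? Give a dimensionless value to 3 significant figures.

With h = a·x + b·y + c and A as origin, the differences give:
  (-40)·a + 55·b = -0.1
  (-180)·a + 35·b = -0.2
Eliminate b (×35 and ×55, subtract): 8500·a = 7.50 → a = ∂h/∂x = +0.0008824
Back-substitute: b = ∂h/∂y = -0.001176.
|∇h| = √(0.0008824² + -0.001176²) = 0.00147

0.00147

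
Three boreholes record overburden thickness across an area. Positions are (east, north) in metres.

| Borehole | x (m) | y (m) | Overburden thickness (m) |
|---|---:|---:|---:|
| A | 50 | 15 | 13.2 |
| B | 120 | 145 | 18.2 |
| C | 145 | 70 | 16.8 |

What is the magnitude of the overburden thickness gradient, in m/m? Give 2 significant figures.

0.035 m/m

Differences from A: to B (Δx, Δy, Δh) = (70, 130, +5.0); to C = (95, 55, +3.6).
Solve a·Δx + b·Δy = Δd: det = 70·55 − 95·130 = -8500.
∂d/∂x = [(+5.0)·55 − (+3.6)·130] / -8500 = +0.02271
∂d/∂y = [70·(+3.6) − 95·(+5.0)] / -8500 = +0.02624
|∇f| = √(0.02271² + 0.02624²) = 0.0347 m/m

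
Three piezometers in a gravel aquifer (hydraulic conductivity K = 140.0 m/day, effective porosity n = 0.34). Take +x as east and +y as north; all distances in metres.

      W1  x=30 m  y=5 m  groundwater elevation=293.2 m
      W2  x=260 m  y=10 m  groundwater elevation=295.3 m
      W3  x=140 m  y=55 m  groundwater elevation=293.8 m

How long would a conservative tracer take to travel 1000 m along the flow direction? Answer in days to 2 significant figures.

Three-point gradient (reference W1): Δ to W2 = (230, 5, +2.1), Δ to W3 = (110, 50, +0.6).
∂h/∂x = +0.009315, ∂h/∂y = -0.008493 (det = 10950).
|∇h| = √(0.009315² + -0.008493²) = 0.01261
Seepage velocity v = K·i/n = 140.0 × 0.01261 / 0.34 = 5.192 m/day.
t = 1000 / 5.192 = 192.6 days.

190 days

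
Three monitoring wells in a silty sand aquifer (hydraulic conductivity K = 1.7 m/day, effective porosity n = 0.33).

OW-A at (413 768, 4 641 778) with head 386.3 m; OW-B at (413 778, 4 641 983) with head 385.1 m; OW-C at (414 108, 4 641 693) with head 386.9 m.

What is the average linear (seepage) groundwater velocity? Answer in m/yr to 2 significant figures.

11 m/yr

With h = a·x + b·y + c and OW-A as origin, the differences give:
  10·a + 205·b = -1.2
  340·a + (-85)·b = +0.6
Eliminate b (×(-85) and ×205, subtract): -70550·a = -21.00 → a = ∂h/∂x = +0.0002977
Back-substitute: b = ∂h/∂y = -0.005868.
|∇h| = √(0.0002977² + -0.005868²) = 0.005876
Seepage velocity v = K·i/n = 1.7 × 0.005876 / 0.33 = 0.03027 m/day = 11.06 m/yr.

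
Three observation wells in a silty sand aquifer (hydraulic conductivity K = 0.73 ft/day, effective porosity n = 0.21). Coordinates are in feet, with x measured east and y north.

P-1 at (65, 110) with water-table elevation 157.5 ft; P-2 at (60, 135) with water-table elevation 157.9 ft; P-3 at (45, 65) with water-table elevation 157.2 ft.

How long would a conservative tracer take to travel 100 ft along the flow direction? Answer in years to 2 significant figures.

4.0 years

Taking P-1 as reference: P-2−P-1 = (-5, 25, +0.4); P-3−P-1 = (-20, -45, -0.3).
Determinant of the coordinate differences = (-5)·(-45) − (-20)·25 = 725.
∂h/∂x = [(+0.4)·(-45) − (-0.3)·25] / 725 = -0.01448
∂h/∂y = [(-5)·(-0.3) − (-20)·(+0.4)] / 725 = +0.01310
|∇h| = √(-0.01448² + 0.01310²) = 0.01953
Seepage velocity v = K·i/n = 0.73 × 0.01953 / 0.21 = 0.06789 ft/day.
t = 100 / 0.06789 = 1473 days = 4.03 years.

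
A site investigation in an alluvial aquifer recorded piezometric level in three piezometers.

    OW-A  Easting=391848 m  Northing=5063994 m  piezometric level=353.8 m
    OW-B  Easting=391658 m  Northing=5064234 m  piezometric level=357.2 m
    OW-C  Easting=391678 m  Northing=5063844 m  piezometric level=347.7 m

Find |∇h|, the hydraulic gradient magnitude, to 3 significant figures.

0.0286

Differences from OW-A: to OW-B (Δx, Δy, Δh) = (-190, 240, +3.4); to OW-C = (-170, -150, -6.1).
Determinant of the coordinate differences = (-190)·(-150) − (-170)·240 = 69300.
∂h/∂x = [(+3.4)·(-150) − (-6.1)·240] / 69300 = +0.01377
∂h/∂y = [(-190)·(-6.1) − (-170)·(+3.4)] / 69300 = +0.02506
|∇h| = √(0.01377² + 0.02506²) = 0.02859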